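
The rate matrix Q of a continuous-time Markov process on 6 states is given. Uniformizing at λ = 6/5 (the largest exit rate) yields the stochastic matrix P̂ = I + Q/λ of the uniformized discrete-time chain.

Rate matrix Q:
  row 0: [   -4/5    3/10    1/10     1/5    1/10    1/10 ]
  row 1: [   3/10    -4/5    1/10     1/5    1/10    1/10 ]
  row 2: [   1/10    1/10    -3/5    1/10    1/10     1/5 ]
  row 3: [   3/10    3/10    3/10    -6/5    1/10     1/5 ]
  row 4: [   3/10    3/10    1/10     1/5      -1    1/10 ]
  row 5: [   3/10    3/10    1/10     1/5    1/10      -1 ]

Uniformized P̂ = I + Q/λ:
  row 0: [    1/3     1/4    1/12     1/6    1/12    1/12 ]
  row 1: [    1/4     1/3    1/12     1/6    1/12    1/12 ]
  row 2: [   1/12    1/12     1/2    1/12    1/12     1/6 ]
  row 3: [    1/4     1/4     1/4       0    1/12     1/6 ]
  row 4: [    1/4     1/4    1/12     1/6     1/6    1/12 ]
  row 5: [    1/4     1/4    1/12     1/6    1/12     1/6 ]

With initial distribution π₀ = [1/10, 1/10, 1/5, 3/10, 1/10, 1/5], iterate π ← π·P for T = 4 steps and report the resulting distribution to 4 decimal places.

t=0: π = [0.1000, 0.1000, 0.2000, 0.3000, 0.1000, 0.2000]
t=1: π = [0.2250, 0.2250, 0.2167, 0.1000, 0.0917, 0.1417]
t=2: π = [0.2326, 0.2326, 0.1903, 0.1319, 0.0910, 0.1215]
t=3: π = [0.2377, 0.2377, 0.1846, 0.1288, 0.0909, 0.1203]
t=4: π = [0.2390, 0.2390, 0.1817, 0.1298, 0.0909, 0.1195]

π = [0.2390, 0.2390, 0.1817, 0.1298, 0.0909, 0.1195]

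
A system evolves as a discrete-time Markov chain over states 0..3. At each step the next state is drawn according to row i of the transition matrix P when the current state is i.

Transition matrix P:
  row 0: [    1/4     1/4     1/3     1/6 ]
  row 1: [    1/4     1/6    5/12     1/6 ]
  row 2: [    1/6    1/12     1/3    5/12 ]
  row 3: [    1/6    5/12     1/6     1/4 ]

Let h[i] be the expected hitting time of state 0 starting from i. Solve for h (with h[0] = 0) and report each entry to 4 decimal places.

h = [0.0000, 4.9836, 5.4426, 5.3115]

First-step conditioning: h[0] = 0; for i ≠ 0, h[i] = 1 + Σ_k P[i][k]·h[k].
  h[1] = 1 + 1/6·h[1] + 5/12·h[2] + 1/6·h[3]
  h[2] = 1 + 1/12·h[1] + 1/3·h[2] + 5/12·h[3]
  h[3] = 1 + 5/12·h[1] + 1/6·h[2] + 1/4·h[3]
Solving the 3×3 linear system over states ≠ 0 gives exactly h = [0, 304/61, 332/61, 324/61] (h[0] = 0 is the target).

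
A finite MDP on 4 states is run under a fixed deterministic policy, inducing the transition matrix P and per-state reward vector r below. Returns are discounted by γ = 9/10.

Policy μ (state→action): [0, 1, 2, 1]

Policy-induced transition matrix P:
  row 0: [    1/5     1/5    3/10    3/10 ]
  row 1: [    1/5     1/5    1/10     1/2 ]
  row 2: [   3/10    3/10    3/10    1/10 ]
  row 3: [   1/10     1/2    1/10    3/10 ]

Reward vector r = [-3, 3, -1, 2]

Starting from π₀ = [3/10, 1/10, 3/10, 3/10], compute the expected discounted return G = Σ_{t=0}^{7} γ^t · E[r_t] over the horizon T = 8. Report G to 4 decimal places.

t=0: π = [0.3000, 0.1000, 0.3000, 0.3000], E[r] = -0.3000, γ^t·E[r] = -0.300000, running G = -0.300000
t=1: π = [0.2000, 0.3200, 0.2200, 0.2600], E[r] = 0.6600, γ^t·E[r] = 0.594000, running G = 0.294000
t=2: π = [0.1960, 0.3000, 0.1840, 0.3200], E[r] = 0.7680, γ^t·E[r] = 0.622080, running G = 0.916080
t=3: π = [0.1864, 0.3144, 0.1760, 0.3232], E[r] = 0.8544, γ^t·E[r] = 0.622858, running G = 1.538938
t=4: π = [0.1853, 0.3146, 0.1725, 0.3277], E[r] = 0.8707, γ^t·E[r] = 0.571279, running G = 2.110217
t=5: π = [0.1845, 0.3156, 0.1716, 0.3284], E[r] = 0.8785, γ^t·E[r] = 0.518743, running G = 2.628960
t=6: π = [0.1843, 0.3157, 0.1712, 0.3288], E[r] = 0.8805, γ^t·E[r] = 0.467930, running G = 3.096890
t=7: π = [0.1842, 0.3158, 0.1711, 0.3289], E[r] = 0.8812, γ^t·E[r] = 0.421497, running G = 3.518387

G = 3.5184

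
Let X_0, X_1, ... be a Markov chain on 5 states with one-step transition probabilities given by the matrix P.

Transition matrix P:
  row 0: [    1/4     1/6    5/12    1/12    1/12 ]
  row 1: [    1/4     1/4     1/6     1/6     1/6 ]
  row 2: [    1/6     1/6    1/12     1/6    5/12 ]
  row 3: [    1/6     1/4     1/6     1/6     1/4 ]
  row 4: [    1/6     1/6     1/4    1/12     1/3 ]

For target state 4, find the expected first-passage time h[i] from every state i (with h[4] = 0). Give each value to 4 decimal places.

h = [4.8727, 4.7208, 3.6197, 4.3147, 0.0000]

First-step conditioning: h[4] = 0; for i ≠ 4, h[i] = 1 + Σ_k P[i][k]·h[k].
  h[0] = 1 + 1/4·h[0] + 1/6·h[1] + 5/12·h[2] + 1/12·h[3]
  h[1] = 1 + 1/4·h[0] + 1/4·h[1] + 1/6·h[2] + 1/6·h[3]
  h[2] = 1 + 1/6·h[0] + 1/6·h[1] + 1/12·h[2] + 1/6·h[3]
  h[3] = 1 + 1/6·h[0] + 1/4·h[1] + 1/6·h[2] + 1/6·h[3]
Solving the 4×4 linear system over states ≠ 4 gives exactly h = [23472/4817, 22740/4817, 17436/4817, 20784/4817, 0] (h[4] = 0 is the target).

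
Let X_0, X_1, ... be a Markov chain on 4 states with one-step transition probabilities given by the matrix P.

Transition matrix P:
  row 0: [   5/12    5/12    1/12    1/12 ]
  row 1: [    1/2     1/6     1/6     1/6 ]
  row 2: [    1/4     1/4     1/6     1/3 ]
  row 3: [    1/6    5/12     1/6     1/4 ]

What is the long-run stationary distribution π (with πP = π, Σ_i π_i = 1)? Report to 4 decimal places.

π = [0.3774, 0.3153, 0.1352, 0.1721]

Balance equations π_j = Σ_i π_i·P[i][j]:
  π_0 = 5/12·π_0 + 1/2·π_1 + 1/4·π_2 + 1/6·π_3
  π_1 = 5/12·π_0 + 1/6·π_1 + 1/4·π_2 + 5/12·π_3
  π_2 = 1/12·π_0 + 1/6·π_1 + 1/6·π_2 + 1/6·π_3
  normalize: π_0 + π_1 + π_2 + π_3 = 1
Solving the linear system gives exactly π = [614/1627, 513/1627, 220/1627, 280/1627].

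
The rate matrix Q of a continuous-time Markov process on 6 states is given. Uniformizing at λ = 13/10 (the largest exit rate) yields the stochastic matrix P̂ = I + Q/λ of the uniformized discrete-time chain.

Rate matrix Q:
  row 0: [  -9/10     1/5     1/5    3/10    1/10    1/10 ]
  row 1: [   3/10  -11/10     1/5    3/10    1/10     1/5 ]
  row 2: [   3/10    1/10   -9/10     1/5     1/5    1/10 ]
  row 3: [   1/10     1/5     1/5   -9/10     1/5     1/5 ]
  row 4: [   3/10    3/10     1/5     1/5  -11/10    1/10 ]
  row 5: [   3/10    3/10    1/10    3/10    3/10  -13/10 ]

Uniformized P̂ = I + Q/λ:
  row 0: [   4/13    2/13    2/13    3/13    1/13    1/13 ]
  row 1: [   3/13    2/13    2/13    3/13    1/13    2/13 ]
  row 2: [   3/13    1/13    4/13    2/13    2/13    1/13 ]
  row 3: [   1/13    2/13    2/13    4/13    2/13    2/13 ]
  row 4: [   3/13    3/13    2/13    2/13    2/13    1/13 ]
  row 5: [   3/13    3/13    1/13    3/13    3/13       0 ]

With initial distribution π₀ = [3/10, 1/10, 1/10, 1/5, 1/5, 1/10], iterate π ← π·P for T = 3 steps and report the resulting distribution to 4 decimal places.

t=0: π = [0.3000, 0.1000, 0.1000, 0.2000, 0.2000, 0.1000]
t=1: π = [0.2231, 0.1692, 0.1615, 0.2231, 0.1308, 0.0923]
t=2: π = [0.2136, 0.1586, 0.1716, 0.2254, 0.1308, 0.1000]
t=3: π = [0.2125, 0.1584, 0.1726, 0.2249, 0.1329, 0.0988]

π = [0.2125, 0.1584, 0.1726, 0.2249, 0.1329, 0.0988]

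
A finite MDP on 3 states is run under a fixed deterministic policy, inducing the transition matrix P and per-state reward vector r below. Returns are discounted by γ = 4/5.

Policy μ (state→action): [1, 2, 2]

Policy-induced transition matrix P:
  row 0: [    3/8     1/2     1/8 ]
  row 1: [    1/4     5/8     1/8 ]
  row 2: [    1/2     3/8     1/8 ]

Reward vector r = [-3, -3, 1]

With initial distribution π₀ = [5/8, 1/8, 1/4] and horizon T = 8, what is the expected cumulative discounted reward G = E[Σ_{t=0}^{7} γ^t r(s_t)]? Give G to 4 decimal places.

t=0: π = [0.6250, 0.1250, 0.2500], E[r] = -2.0000, γ^t·E[r] = -2.000000, running G = -2.000000
t=1: π = [0.3906, 0.4844, 0.1250], E[r] = -2.5000, γ^t·E[r] = -2.000000, running G = -4.000000
t=2: π = [0.3301, 0.5449, 0.1250], E[r] = -2.5000, γ^t·E[r] = -1.600000, running G = -5.600000
t=3: π = [0.3225, 0.5525, 0.1250], E[r] = -2.5000, γ^t·E[r] = -1.280000, running G = -6.880000
t=4: π = [0.3216, 0.5534, 0.1250], E[r] = -2.5000, γ^t·E[r] = -1.024000, running G = -7.904000
t=5: π = [0.3214, 0.5536, 0.1250], E[r] = -2.5000, γ^t·E[r] = -0.819200, running G = -8.723200
t=6: π = [0.3214, 0.5536, 0.1250], E[r] = -2.5000, γ^t·E[r] = -0.655360, running G = -9.378560
t=7: π = [0.3214, 0.5536, 0.1250], E[r] = -2.5000, γ^t·E[r] = -0.524288, running G = -9.902848

G = -9.9028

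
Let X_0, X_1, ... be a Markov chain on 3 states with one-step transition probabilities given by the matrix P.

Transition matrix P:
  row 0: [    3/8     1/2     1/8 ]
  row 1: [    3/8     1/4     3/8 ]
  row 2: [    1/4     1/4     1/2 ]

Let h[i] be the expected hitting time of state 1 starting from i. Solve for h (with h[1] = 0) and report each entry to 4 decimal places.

h = [2.2222, 0.0000, 3.1111]

First-step conditioning: h[1] = 0; for i ≠ 1, h[i] = 1 + Σ_k P[i][k]·h[k].
  h[0] = 1 + 3/8·h[0] + 1/8·h[2]
  h[2] = 1 + 1/4·h[0] + 1/2·h[2]
Solving the 2×2 linear system over states ≠ 1 gives exactly h = [20/9, 0, 28/9] (h[1] = 0 is the target).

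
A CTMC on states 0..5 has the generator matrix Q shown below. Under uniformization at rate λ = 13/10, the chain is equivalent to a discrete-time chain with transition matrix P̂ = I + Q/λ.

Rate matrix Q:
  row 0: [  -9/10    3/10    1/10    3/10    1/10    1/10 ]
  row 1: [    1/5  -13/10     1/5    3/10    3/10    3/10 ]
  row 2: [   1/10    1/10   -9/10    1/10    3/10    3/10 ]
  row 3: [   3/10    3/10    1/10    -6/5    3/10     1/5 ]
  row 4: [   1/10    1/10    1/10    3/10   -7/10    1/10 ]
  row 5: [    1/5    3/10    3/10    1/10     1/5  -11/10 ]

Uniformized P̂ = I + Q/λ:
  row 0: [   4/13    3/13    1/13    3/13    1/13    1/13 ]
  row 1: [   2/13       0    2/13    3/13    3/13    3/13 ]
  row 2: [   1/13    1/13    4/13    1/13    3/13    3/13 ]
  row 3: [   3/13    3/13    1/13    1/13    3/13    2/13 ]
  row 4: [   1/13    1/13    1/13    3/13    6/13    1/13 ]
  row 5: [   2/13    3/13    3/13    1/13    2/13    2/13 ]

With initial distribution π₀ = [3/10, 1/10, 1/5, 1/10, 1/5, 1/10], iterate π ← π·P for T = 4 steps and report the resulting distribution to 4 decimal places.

π = [0.1609, 0.1382, 0.1428, 0.1617, 0.2526, 0.1438]

t=0: π = [0.3000, 0.1000, 0.2000, 0.1000, 0.2000, 0.1000]
t=1: π = [0.1769, 0.1462, 0.1462, 0.1692, 0.2231, 0.1385]
t=2: π = [0.1657, 0.1402, 0.1432, 0.1609, 0.2444, 0.1456]
t=3: π = [0.1619, 0.1388, 0.1431, 0.1616, 0.2505, 0.1441]
t=4: π = [0.1609, 0.1382, 0.1428, 0.1617, 0.2526, 0.1438]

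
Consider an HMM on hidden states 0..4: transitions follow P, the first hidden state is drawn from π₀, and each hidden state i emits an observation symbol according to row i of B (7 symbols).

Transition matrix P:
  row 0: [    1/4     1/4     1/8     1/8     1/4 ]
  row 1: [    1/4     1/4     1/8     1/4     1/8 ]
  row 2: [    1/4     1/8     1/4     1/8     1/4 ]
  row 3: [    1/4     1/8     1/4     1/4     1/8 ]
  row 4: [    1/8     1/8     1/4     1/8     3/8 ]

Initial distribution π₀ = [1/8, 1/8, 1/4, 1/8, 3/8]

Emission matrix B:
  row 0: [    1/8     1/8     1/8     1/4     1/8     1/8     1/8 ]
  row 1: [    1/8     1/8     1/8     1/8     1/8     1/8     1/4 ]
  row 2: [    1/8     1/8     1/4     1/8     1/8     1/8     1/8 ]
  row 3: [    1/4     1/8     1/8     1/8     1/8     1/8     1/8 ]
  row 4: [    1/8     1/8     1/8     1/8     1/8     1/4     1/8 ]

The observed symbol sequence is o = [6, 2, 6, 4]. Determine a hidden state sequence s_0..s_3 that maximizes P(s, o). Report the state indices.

t=0: δ = [1.562e-02, 3.125e-02, 3.125e-02, 1.562e-02, 4.688e-02]  (obs o_0=6)
t=1: δ = [9.766e-04, 9.766e-04, 2.930e-03, 9.766e-04, 2.197e-03]  ψ = [1, 1, 4, 1, 4]  (obs o_1=2)
t=2: δ = [9.155e-05, 9.155e-05, 9.155e-05, 4.578e-05, 1.030e-04]  ψ = [2, 2, 2, 2, 4]  (obs o_2=6)
t=3: δ = [2.861e-06, 2.861e-06, 3.219e-06, 2.861e-06, 4.828e-06]  ψ = [0, 0, 4, 1, 4]  (obs o_3=4)
backtrack: best end state = 4; path = [4, 4, 4, 4]

path = [4, 4, 4, 4]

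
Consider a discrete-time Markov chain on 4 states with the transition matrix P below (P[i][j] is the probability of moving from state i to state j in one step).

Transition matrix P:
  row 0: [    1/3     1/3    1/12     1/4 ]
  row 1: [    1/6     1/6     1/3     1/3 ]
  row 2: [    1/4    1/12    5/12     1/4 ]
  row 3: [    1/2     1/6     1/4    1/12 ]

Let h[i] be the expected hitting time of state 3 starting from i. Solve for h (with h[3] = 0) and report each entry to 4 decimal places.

h = [3.7041, 3.4592, 3.7959, 0.0000]

First-step conditioning: h[3] = 0; for i ≠ 3, h[i] = 1 + Σ_k P[i][k]·h[k].
  h[0] = 1 + 1/3·h[0] + 1/3·h[1] + 1/12·h[2]
  h[1] = 1 + 1/6·h[0] + 1/6·h[1] + 1/3·h[2]
  h[2] = 1 + 1/4·h[0] + 1/12·h[1] + 5/12·h[2]
Solving the 3×3 linear system over states ≠ 3 gives exactly h = [363/98, 339/98, 186/49, 0] (h[3] = 0 is the target).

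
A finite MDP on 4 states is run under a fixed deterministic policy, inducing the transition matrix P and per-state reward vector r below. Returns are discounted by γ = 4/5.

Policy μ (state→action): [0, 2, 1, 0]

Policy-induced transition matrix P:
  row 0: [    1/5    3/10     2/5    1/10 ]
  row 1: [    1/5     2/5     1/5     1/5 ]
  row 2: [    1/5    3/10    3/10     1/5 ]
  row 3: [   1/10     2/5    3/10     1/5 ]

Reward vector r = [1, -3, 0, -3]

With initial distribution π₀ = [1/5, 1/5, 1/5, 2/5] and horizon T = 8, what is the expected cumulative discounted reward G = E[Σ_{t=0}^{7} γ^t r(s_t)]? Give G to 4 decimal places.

t=0: π = [0.2000, 0.2000, 0.2000, 0.4000], E[r] = -1.6000, γ^t·E[r] = -1.600000, running G = -1.600000
t=1: π = [0.1600, 0.3600, 0.3000, 0.1800], E[r] = -1.4600, γ^t·E[r] = -1.168000, running G = -2.768000
t=2: π = [0.1820, 0.3540, 0.2800, 0.1840], E[r] = -1.4320, γ^t·E[r] = -0.916480, running G = -3.684480
t=3: π = [0.1816, 0.3538, 0.2828, 0.1818], E[r] = -1.4252, γ^t·E[r] = -0.729702, running G = -4.414182
t=4: π = [0.1818, 0.3536, 0.2828, 0.1818], E[r] = -1.4244, γ^t·E[r] = -0.583426, running G = -4.997608
t=5: π = [0.1818, 0.3535, 0.2828, 0.1818], E[r] = -1.4243, γ^t·E[r] = -0.466701, running G = -5.464309
t=6: π = [0.1818, 0.3535, 0.2828, 0.1818], E[r] = -1.4242, γ^t·E[r] = -0.373357, running G = -5.837666
t=7: π = [0.1818, 0.3535, 0.2828, 0.1818], E[r] = -1.4242, γ^t·E[r] = -0.298685, running G = -6.136352

G = -6.1364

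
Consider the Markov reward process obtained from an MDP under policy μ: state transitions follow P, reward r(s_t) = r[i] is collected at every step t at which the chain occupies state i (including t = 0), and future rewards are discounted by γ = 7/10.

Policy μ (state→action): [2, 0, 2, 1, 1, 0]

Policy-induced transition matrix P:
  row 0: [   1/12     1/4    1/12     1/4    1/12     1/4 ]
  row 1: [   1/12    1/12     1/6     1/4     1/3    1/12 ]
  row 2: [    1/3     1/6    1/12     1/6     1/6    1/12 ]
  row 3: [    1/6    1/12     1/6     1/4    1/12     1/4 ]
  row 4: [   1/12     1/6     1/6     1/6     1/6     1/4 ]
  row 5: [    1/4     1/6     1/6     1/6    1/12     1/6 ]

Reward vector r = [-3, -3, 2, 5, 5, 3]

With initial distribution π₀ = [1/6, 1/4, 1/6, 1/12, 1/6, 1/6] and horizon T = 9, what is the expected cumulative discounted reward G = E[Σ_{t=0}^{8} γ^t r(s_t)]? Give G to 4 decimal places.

t=0: π = [0.1667, 0.2500, 0.1667, 0.0833, 0.1667, 0.1667], E[r] = 0.8333, γ^t·E[r] = 0.833333, running G = 0.833333
t=1: π = [0.1597, 0.1528, 0.1389, 0.2083, 0.1736, 0.1667], E[r] = 1.7500, γ^t·E[r] = 1.225000, running G = 2.058333
t=2: π = [0.1632, 0.1499, 0.1418, 0.2101, 0.1476, 0.1875], E[r] = 1.6950, γ^t·E[r] = 0.830561, running G = 2.888895
t=3: π = [0.1675, 0.1503, 0.1413, 0.2103, 0.1449, 0.1858], E[r] = 1.6623, γ^t·E[r] = 0.570161, running G = 3.459056
t=4: π = [0.1671, 0.1506, 0.1409, 0.2107, 0.1447, 0.1859], E[r] = 1.6636, γ^t·E[r] = 0.399438, running G = 3.858494
t=5: π = [0.1671, 0.1505, 0.1410, 0.2107, 0.1448, 0.1859], E[r] = 1.6644, γ^t·E[r] = 0.279730, running G = 4.138225
t=6: π = [0.1671, 0.1505, 0.1410, 0.2107, 0.1448, 0.1859], E[r] = 1.6642, γ^t·E[r] = 0.195793, running G = 4.334017
t=7: π = [0.1671, 0.1505, 0.1410, 0.2107, 0.1448, 0.1859], E[r] = 1.6642, γ^t·E[r] = 0.137055, running G = 4.471072
t=8: π = [0.1671, 0.1505, 0.1410, 0.2107, 0.1448, 0.1859], E[r] = 1.6642, γ^t·E[r] = 0.095938, running G = 4.567010

G = 4.5670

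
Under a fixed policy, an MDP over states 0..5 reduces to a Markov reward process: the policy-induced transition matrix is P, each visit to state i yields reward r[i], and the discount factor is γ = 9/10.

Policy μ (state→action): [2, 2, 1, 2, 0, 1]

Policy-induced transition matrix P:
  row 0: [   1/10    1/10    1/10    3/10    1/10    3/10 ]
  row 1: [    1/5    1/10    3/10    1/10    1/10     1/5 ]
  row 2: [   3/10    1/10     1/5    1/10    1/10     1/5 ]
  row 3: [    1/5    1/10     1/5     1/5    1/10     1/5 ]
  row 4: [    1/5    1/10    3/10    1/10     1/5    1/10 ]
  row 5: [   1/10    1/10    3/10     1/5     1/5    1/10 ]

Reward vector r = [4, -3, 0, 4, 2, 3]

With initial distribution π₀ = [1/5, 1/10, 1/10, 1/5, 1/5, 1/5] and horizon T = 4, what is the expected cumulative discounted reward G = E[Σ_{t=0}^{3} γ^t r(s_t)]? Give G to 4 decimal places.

t=0: π = [0.2000, 0.1000, 0.1000, 0.2000, 0.2000, 0.2000], E[r] = 2.3000, γ^t·E[r] = 2.300000, running G = 2.300000
t=1: π = [0.1700, 0.1000, 0.2300, 0.1800, 0.1400, 0.1800], E[r] = 1.9200, γ^t·E[r] = 1.728000, running G = 4.028000
t=2: π = [0.1880, 0.1000, 0.2250, 0.1700, 0.1320, 0.1850], E[r] = 1.9510, γ^t·E[r] = 1.580310, running G = 5.608310
t=3: π = [0.1852, 0.1000, 0.2229, 0.1731, 0.1317, 0.1871], E[r] = 1.9579, γ^t·E[r] = 1.427309, running G = 7.035619

G = 7.0356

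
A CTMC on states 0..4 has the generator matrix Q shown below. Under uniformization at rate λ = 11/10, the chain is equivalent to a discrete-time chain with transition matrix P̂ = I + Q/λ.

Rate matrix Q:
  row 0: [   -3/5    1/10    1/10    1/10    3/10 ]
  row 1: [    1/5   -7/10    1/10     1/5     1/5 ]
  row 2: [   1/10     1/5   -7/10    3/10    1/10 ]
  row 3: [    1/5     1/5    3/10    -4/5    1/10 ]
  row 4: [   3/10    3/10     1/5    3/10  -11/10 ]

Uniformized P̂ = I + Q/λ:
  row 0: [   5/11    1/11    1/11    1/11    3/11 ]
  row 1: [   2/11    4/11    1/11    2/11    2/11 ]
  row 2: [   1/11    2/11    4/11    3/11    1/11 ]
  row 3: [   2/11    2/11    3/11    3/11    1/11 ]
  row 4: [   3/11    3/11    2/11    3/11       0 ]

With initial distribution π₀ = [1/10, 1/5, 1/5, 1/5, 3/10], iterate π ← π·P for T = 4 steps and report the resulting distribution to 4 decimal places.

π = [0.2420, 0.2114, 0.1957, 0.2098, 0.1412]

t=0: π = [0.1000, 0.2000, 0.2000, 0.2000, 0.3000]
t=1: π = [0.2182, 0.2364, 0.2091, 0.2364, 0.1000]
t=2: π = [0.2314, 0.2140, 0.2000, 0.2116, 0.1430]
t=3: π = [0.2397, 0.2127, 0.1969, 0.2112, 0.1394]
t=4: π = [0.2420, 0.2114, 0.1957, 0.2098, 0.1412]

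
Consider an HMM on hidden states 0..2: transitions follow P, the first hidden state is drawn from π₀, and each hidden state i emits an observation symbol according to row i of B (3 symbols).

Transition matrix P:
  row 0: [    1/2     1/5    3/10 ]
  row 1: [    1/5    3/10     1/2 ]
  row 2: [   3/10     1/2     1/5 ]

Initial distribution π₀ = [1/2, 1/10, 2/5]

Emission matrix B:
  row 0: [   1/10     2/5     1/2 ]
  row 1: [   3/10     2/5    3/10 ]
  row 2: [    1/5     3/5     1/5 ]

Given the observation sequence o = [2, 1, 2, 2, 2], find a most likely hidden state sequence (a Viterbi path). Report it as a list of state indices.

t=0: δ = [2.500e-01, 3.000e-02, 8.000e-02]  (obs o_0=2)
t=1: δ = [5.000e-02, 2.000e-02, 4.500e-02]  ψ = [0, 0, 0]  (obs o_1=1)
t=2: δ = [1.250e-02, 6.750e-03, 3.000e-03]  ψ = [0, 2, 0]  (obs o_2=2)
t=3: δ = [3.125e-03, 7.500e-04, 7.500e-04]  ψ = [0, 0, 0]  (obs o_3=2)
t=4: δ = [7.813e-04, 1.875e-04, 1.875e-04]  ψ = [0, 0, 0]  (obs o_4=2)
backtrack: best end state = 0; path = [0, 0, 0, 0, 0]

path = [0, 0, 0, 0, 0]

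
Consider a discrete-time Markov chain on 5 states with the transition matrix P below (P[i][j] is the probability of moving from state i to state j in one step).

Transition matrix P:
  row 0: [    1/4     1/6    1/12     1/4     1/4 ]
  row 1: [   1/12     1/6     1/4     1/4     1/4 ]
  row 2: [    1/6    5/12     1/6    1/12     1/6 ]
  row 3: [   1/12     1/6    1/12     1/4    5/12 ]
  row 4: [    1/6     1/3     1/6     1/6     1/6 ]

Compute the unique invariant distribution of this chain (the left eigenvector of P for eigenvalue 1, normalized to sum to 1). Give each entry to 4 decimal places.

Balance equations π_j = Σ_i π_i·P[i][j]:
  π_0 = 1/4·π_0 + 1/12·π_1 + 1/6·π_2 + 1/12·π_3 + 1/6·π_4
  π_1 = 1/6·π_0 + 1/6·π_1 + 5/12·π_2 + 1/6·π_3 + 1/3·π_4
  π_2 = 1/12·π_0 + 1/4·π_1 + 1/6·π_2 + 1/12·π_3 + 1/6·π_4
  π_3 = 1/4·π_0 + 1/4·π_1 + 1/12·π_2 + 1/4·π_3 + 1/6·π_4
  normalize: π_0 + π_1 + π_2 + π_3 + π_4 = 1
Solving the linear system gives exactly π = [10/71, 1250/5041, 800/5041, 1022/5041, 1259/5041].

π = [0.1408, 0.2480, 0.1587, 0.2027, 0.2498]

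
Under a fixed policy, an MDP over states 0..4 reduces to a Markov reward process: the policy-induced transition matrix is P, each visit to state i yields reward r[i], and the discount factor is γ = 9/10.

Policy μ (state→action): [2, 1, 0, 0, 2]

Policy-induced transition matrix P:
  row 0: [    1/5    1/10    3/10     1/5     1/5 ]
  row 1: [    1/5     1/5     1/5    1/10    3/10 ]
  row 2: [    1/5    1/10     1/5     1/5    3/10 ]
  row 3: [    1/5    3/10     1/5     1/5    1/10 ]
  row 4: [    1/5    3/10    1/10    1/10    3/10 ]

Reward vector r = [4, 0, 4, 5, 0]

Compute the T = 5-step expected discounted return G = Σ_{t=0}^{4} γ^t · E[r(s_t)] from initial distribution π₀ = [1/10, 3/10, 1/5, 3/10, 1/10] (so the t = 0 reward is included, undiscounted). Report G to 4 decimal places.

G = 10.0421

t=0: π = [0.1000, 0.3000, 0.2000, 0.3000, 0.1000], E[r] = 2.7000, γ^t·E[r] = 2.700000, running G = 2.700000
t=1: π = [0.2000, 0.2100, 0.2000, 0.1600, 0.2300], E[r] = 2.4000, γ^t·E[r] = 2.160000, running G = 4.860000
t=2: π = [0.2000, 0.1990, 0.1970, 0.1560, 0.2480], E[r] = 2.3680, γ^t·E[r] = 1.918080, running G = 6.778080
t=3: π = [0.2000, 0.2007, 0.1952, 0.1553, 0.2488], E[r] = 2.3573, γ^t·E[r] = 1.718472, running G = 8.496552
t=4: π = [0.2000, 0.2009, 0.1951, 0.1551, 0.2489], E[r] = 2.3557, γ^t·E[r] = 1.545594, running G = 10.042146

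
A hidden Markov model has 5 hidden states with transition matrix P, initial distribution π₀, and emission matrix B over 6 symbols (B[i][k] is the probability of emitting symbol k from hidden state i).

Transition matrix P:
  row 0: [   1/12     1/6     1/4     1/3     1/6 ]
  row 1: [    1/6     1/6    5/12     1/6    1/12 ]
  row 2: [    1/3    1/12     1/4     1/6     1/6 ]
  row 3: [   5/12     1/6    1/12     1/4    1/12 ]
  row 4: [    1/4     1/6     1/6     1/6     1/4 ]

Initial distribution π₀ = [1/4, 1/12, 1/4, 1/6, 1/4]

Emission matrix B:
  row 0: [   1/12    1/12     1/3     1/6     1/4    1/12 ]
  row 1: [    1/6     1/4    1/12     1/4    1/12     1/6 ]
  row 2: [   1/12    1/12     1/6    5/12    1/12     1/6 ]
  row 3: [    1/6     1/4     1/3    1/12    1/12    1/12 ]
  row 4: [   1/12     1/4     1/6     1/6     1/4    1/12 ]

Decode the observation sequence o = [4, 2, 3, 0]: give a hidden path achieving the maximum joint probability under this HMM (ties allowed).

path = [0, 3, 0, 3]

t=0: δ = [6.250e-02, 6.944e-03, 2.083e-02, 1.389e-02, 6.250e-02]  (obs o_0=4)
t=1: δ = [5.208e-03, 8.681e-04, 2.604e-03, 6.944e-03, 2.604e-03]  ψ = [4, 0, 0, 0, 4]  (obs o_1=2)
t=2: δ = [4.823e-04, 2.894e-04, 5.425e-04, 1.447e-04, 1.447e-04]  ψ = [3, 3, 0, 0, 0]  (obs o_2=3)
t=3: δ = [1.507e-05, 1.340e-05, 1.130e-05, 2.679e-05, 7.535e-06]  ψ = [2, 0, 2, 0, 2]  (obs o_3=0)
backtrack: best end state = 3; path = [0, 3, 0, 3]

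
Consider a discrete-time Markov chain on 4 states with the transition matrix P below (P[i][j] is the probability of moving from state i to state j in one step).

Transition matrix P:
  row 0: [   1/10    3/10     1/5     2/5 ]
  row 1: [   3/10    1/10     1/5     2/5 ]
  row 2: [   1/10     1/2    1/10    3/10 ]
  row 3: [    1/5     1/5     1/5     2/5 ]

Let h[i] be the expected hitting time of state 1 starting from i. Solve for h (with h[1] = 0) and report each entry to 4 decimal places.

First-step conditioning: h[1] = 0; for i ≠ 1, h[i] = 1 + Σ_k P[i][k]·h[k].
  h[0] = 1 + 1/10·h[0] + 1/5·h[2] + 2/5·h[3]
  h[2] = 1 + 1/10·h[0] + 1/10·h[2] + 3/10·h[3]
  h[3] = 1 + 1/5·h[0] + 1/5·h[2] + 2/5·h[3]
Solving the 3×3 linear system over states ≠ 1 gives exactly h = [275/82, 0, 445/164, 605/164] (h[1] = 0 is the target).

h = [3.3537, 0.0000, 2.7134, 3.6890]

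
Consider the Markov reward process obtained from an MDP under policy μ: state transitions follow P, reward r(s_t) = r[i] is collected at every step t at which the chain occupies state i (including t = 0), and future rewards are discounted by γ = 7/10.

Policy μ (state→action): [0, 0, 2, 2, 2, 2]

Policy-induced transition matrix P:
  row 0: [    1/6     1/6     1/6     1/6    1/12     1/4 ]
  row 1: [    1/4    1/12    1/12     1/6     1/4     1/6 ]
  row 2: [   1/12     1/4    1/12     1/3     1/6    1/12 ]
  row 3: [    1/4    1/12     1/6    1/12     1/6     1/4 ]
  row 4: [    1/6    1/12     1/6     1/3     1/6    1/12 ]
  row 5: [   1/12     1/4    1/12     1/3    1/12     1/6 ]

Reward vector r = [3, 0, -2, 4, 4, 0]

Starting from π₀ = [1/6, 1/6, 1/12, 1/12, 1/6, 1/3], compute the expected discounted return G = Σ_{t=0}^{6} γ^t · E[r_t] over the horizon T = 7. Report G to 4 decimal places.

G = 4.9815

t=0: π = [0.1667, 0.1667, 0.0833, 0.0833, 0.1667, 0.3333], E[r] = 1.3333, γ^t·E[r] = 1.333333, running G = 1.333333
t=1: π = [0.1528, 0.1667, 0.1181, 0.2569, 0.1389, 0.1667], E[r] = 1.8056, γ^t·E[r] = 1.263889, running G = 2.597222
t=2: π = [0.1782, 0.1435, 0.1291, 0.2159, 0.1539, 0.1794], E[r] = 1.7558, γ^t·E[r] = 0.860336, running G = 3.457558
t=3: π = [0.1709, 0.1496, 0.1290, 0.2257, 0.1488, 0.1759], E[r] = 1.7530, γ^t·E[r] = 0.601276, running G = 4.058833
t=4: π = [0.1725, 0.1484, 0.1288, 0.2235, 0.1502, 0.1766], E[r] = 1.7549, γ^t·E[r] = 0.421343, running G = 4.480176
t=5: π = [0.1722, 0.1486, 0.1289, 0.2240, 0.1499, 0.1764], E[r] = 1.7546, γ^t·E[r] = 0.294893, running G = 4.775069
t=6: π = [0.1723, 0.1486, 0.1288, 0.2239, 0.1500, 0.1764], E[r] = 1.7546, γ^t·E[r] = 0.206429, running G = 4.981498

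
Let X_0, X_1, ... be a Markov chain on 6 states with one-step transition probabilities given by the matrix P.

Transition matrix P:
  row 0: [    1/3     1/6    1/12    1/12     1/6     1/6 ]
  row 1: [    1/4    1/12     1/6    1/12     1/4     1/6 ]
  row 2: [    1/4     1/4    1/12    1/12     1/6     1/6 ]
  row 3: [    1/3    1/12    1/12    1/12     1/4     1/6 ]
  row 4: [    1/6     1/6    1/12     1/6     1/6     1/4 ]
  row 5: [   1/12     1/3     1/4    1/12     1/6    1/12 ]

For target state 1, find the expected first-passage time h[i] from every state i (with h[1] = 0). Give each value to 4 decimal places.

First-step conditioning: h[1] = 0; for i ≠ 1, h[i] = 1 + Σ_k P[i][k]·h[k].
  h[0] = 1 + 1/3·h[0] + 1/12·h[2] + 1/12·h[3] + 1/6·h[4] + 1/6·h[5]
  h[2] = 1 + 1/4·h[0] + 1/12·h[2] + 1/12·h[3] + 1/6·h[4] + 1/6·h[5]
  h[3] = 1 + 1/3·h[0] + 1/12·h[2] + 1/12·h[3] + 1/4·h[4] + 1/6·h[5]
  h[4] = 1 + 1/6·h[0] + 1/12·h[2] + 1/6·h[3] + 1/6·h[4] + 1/4·h[5]
  h[5] = 1 + 1/12·h[0] + 1/4·h[2] + 1/12·h[3] + 1/6·h[4] + 1/12·h[5]
Solving the 5×5 linear system over states ≠ 1 gives exactly h = [6864/1343, 0, 6292/1343, 7432/1343, 6816/1343, 5720/1343] (h[1] = 0 is the target).

h = [5.1109, 0.0000, 4.6850, 5.5339, 5.0752, 4.2591]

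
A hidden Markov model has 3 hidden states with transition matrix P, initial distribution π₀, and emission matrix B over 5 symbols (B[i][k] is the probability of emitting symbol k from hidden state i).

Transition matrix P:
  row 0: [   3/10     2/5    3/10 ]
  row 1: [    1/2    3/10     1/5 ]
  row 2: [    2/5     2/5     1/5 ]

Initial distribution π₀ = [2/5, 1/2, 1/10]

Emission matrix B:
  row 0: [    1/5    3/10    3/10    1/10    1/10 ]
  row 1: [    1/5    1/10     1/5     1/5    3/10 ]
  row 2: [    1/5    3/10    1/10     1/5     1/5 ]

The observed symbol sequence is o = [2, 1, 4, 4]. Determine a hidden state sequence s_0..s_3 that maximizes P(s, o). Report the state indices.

path = [1, 0, 1, 1]

t=0: δ = [1.200e-01, 1.000e-01, 1.000e-02]  (obs o_0=2)
t=1: δ = [1.500e-02, 4.800e-03, 1.080e-02]  ψ = [1, 0, 0]  (obs o_1=1)
t=2: δ = [4.500e-04, 1.800e-03, 9.000e-04]  ψ = [0, 0, 0]  (obs o_2=4)
t=3: δ = [9.000e-05, 1.620e-04, 7.200e-05]  ψ = [1, 1, 1]  (obs o_3=4)
backtrack: best end state = 1; path = [1, 0, 1, 1]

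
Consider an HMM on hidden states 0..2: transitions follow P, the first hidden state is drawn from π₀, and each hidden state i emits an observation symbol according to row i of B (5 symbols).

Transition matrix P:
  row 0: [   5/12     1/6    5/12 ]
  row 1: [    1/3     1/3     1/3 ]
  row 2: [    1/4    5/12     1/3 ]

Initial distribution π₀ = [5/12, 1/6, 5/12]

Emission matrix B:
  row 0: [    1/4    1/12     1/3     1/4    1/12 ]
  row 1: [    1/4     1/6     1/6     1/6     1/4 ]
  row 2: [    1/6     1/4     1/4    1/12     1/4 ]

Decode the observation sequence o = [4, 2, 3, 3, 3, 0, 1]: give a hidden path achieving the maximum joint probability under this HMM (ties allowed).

t=0: δ = [3.472e-02, 4.167e-02, 1.042e-01]  (obs o_0=4)
t=1: δ = [8.681e-03, 7.234e-03, 8.681e-03]  ψ = [2, 2, 2]  (obs o_1=2)
t=2: δ = [9.042e-04, 6.028e-04, 3.014e-04]  ψ = [0, 2, 0]  (obs o_2=3)
t=3: δ = [9.419e-05, 3.349e-05, 3.140e-05]  ψ = [0, 1, 0]  (obs o_3=3)
t=4: δ = [9.811e-06, 2.616e-06, 3.270e-06]  ψ = [0, 0, 0]  (obs o_4=3)
t=5: δ = [1.022e-06, 4.088e-07, 6.814e-07]  ψ = [0, 0, 0]  (obs o_5=0)
t=6: δ = [3.549e-08, 4.732e-08, 1.065e-07]  ψ = [0, 2, 0]  (obs o_6=1)
backtrack: best end state = 2; path = [2, 0, 0, 0, 0, 0, 2]

path = [2, 0, 0, 0, 0, 0, 2]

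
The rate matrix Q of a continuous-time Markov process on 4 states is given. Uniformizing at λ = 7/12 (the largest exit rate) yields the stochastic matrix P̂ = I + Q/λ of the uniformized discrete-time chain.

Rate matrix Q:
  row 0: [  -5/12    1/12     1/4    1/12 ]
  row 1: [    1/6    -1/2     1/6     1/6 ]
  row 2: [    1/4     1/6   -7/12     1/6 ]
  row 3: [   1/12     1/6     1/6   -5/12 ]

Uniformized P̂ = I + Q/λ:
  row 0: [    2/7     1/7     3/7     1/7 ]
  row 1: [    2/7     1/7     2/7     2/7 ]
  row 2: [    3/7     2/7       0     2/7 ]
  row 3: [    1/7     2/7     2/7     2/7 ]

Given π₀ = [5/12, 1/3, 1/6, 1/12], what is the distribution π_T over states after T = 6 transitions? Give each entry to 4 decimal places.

π = [0.2872, 0.2142, 0.2539, 0.2447]

t=0: π = [0.4167, 0.3333, 0.1667, 0.0833]
t=1: π = [0.2976, 0.1786, 0.2976, 0.2262]
t=2: π = [0.2959, 0.2177, 0.2432, 0.2432]
t=3: π = [0.2857, 0.2123, 0.2585, 0.2434]
t=4: π = [0.2879, 0.2146, 0.2527, 0.2449]
t=5: π = [0.2868, 0.2139, 0.2546, 0.2446]
t=6: π = [0.2872, 0.2142, 0.2539, 0.2447]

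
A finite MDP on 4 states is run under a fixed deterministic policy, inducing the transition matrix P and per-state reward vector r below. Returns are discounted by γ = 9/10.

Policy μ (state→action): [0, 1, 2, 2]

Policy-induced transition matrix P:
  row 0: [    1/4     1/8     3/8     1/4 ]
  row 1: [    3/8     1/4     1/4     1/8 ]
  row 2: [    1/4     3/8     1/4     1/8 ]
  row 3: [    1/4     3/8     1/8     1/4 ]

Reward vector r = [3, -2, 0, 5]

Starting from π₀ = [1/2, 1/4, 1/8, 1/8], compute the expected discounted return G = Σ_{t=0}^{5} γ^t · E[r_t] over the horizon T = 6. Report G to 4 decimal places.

t=0: π = [0.5000, 0.2500, 0.1250, 0.1250], E[r] = 1.6250, γ^t·E[r] = 1.625000, running G = 1.625000
t=1: π = [0.2813, 0.2188, 0.2969, 0.2031], E[r] = 1.4219, γ^t·E[r] = 1.279688, running G = 2.904688
t=2: π = [0.2773, 0.2773, 0.2598, 0.1855], E[r] = 1.2051, γ^t·E[r] = 0.976113, running G = 3.880801
t=3: π = [0.2847, 0.2710, 0.2615, 0.1829], E[r] = 1.2263, γ^t·E[r] = 0.893986, running G = 4.774787
t=4: π = [0.2839, 0.2700, 0.2627, 0.1834], E[r] = 1.2289, γ^t·E[r] = 0.806289, running G = 5.581076
t=5: π = [0.2837, 0.2703, 0.2626, 0.1834], E[r] = 1.2277, γ^t·E[r] = 0.724964, running G = 6.306041

G = 6.3060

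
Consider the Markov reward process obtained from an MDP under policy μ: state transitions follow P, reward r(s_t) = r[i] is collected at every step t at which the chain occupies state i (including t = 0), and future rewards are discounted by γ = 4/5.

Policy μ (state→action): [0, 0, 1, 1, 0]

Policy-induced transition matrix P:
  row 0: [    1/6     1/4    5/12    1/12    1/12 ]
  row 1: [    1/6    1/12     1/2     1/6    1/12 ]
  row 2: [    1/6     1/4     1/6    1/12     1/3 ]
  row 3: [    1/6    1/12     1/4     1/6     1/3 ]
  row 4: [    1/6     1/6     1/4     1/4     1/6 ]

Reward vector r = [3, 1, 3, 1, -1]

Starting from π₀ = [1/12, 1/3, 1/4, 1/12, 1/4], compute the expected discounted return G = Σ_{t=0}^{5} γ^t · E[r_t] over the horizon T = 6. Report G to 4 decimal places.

G = 5.2816

t=0: π = [0.0833, 0.3333, 0.2500, 0.0833, 0.2500], E[r] = 1.1667, γ^t·E[r] = 1.166667, running G = 1.166667
t=1: π = [0.1667, 0.1597, 0.3264, 0.1597, 0.1875], E[r] = 1.6111, γ^t·E[r] = 1.288889, running G = 2.455556
t=2: π = [0.1667, 0.1811, 0.2905, 0.1412, 0.2205], E[r] = 1.4734, γ^t·E[r] = 0.942963, running G = 3.398519
t=3: π = [0.1667, 0.1779, 0.2989, 0.1469, 0.2096], E[r] = 1.5118, γ^t·E[r] = 0.774025, running G = 4.172543
t=4: π = [0.1667, 0.1784, 0.2973, 0.1453, 0.2123], E[r] = 1.5035, γ^t·E[r] = 0.615845, running G = 4.788388
t=5: π = [0.1667, 0.1784, 0.2976, 0.1457, 0.2117], E[r] = 1.5051, γ^t·E[r] = 0.493203, running G = 5.281592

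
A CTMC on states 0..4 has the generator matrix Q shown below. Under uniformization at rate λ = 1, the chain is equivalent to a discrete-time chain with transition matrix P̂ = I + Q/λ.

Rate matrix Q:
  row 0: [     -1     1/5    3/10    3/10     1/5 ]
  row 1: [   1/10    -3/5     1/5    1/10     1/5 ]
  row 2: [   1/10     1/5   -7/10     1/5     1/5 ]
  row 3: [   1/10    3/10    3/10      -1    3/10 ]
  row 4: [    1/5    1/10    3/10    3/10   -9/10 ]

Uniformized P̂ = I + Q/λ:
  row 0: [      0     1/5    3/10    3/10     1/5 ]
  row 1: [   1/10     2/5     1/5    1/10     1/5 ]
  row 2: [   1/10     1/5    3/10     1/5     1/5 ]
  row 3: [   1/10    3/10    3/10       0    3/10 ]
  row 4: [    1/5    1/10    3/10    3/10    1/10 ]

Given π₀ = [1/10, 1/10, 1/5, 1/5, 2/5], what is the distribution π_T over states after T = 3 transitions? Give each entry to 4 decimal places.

π = [0.1097, 0.2453, 0.2758, 0.1723, 0.1969]

t=0: π = [0.1000, 0.1000, 0.2000, 0.2000, 0.4000]
t=1: π = [0.1300, 0.2000, 0.2900, 0.2000, 0.1800]
t=2: π = [0.1050, 0.2420, 0.2800, 0.1710, 0.2020]
t=3: π = [0.1097, 0.2453, 0.2758, 0.1723, 0.1969]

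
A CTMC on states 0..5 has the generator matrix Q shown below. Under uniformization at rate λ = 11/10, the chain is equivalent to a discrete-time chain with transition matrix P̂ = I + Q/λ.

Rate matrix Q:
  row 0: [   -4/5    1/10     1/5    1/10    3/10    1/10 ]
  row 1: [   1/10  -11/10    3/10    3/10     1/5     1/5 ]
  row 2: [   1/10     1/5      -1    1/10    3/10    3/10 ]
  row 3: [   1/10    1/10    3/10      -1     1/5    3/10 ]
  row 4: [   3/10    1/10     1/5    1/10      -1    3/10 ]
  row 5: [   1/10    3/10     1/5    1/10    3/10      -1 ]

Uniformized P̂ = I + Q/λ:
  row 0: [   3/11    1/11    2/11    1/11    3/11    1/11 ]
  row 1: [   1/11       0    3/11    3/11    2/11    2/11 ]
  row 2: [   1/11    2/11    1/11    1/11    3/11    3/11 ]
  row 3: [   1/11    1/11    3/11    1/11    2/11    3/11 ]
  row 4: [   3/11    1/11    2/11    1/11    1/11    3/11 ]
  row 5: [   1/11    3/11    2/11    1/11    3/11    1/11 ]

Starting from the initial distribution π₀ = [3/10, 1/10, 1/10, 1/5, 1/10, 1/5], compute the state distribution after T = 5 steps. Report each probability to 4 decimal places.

t=0: π = [0.3000, 0.1000, 0.1000, 0.2000, 0.1000, 0.2000]
t=1: π = [0.1636, 0.1273, 0.2000, 0.1091, 0.2273, 0.1727]
t=2: π = [0.1620, 0.1289, 0.1851, 0.1140, 0.2099, 0.2000]
t=3: π = [0.1585, 0.1324, 0.1871, 0.1144, 0.2125, 0.1952]
t=4: π = [0.1584, 0.1314, 0.1872, 0.1150, 0.2117, 0.1964]
t=5: π = [0.1582, 0.1317, 0.1872, 0.1148, 0.2118, 0.1963]

π = [0.1582, 0.1317, 0.1872, 0.1148, 0.2118, 0.1963]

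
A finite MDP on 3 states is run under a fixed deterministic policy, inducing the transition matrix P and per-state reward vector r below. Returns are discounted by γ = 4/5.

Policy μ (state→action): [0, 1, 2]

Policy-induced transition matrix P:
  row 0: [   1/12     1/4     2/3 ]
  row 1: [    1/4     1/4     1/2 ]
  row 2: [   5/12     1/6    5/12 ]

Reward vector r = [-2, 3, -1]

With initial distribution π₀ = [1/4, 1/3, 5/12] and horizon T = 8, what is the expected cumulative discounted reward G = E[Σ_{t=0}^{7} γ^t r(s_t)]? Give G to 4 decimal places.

t=0: π = [0.2500, 0.3333, 0.4167], E[r] = 0.0833, γ^t·E[r] = 0.083333, running G = 0.083333
t=1: π = [0.2778, 0.2153, 0.5069], E[r] = -0.4167, γ^t·E[r] = -0.333333, running G = -0.250000
t=2: π = [0.2882, 0.2078, 0.5041], E[r] = -0.4572, γ^t·E[r] = -0.292593, running G = -0.542593
t=3: π = [0.2860, 0.2080, 0.5060], E[r] = -0.4540, γ^t·E[r] = -0.232444, running G = -0.775037
t=4: π = [0.2867, 0.2078, 0.5055], E[r] = -0.4554, γ^t·E[r] = -0.186512, running G = -0.961549
t=5: π = [0.2865, 0.2079, 0.5057], E[r] = -0.4550, γ^t·E[r] = -0.149084, running G = -1.110633
t=6: π = [0.2865, 0.2079, 0.5056], E[r] = -0.4551, γ^t·E[r] = -0.119297, running G = -1.229930
t=7: π = [0.2865, 0.2079, 0.5056], E[r] = -0.4550, γ^t·E[r] = -0.095431, running G = -1.325360

G = -1.3254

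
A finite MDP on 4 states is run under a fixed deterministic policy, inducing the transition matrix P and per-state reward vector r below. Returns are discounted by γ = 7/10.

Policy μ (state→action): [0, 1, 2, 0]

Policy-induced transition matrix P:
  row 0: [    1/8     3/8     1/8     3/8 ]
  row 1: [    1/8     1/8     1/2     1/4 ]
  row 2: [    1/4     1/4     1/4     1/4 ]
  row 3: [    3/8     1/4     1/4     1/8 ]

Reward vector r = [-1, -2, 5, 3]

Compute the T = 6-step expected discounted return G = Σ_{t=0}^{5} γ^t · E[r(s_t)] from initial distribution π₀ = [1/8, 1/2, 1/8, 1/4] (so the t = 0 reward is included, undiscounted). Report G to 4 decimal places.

G = 3.3391

t=0: π = [0.1250, 0.5000, 0.1250, 0.2500], E[r] = 0.2500, γ^t·E[r] = 0.250000, running G = 0.250000
t=1: π = [0.2031, 0.2031, 0.3594, 0.2344], E[r] = 1.8906, γ^t·E[r] = 1.323438, running G = 1.573438
t=2: π = [0.2285, 0.2500, 0.2754, 0.2461], E[r] = 1.3867, γ^t·E[r] = 0.679492, running G = 2.252930
t=3: π = [0.2209, 0.2473, 0.2839, 0.2478], E[r] = 1.4475, γ^t·E[r] = 0.496496, running G = 2.749426
t=4: π = [0.2224, 0.2467, 0.2842, 0.2466], E[r] = 1.4451, γ^t·E[r] = 0.346976, running G = 3.096401
t=5: π = [0.2222, 0.2470, 0.2839, 0.2470], E[r] = 1.4442, γ^t·E[r] = 0.242719, running G = 3.339121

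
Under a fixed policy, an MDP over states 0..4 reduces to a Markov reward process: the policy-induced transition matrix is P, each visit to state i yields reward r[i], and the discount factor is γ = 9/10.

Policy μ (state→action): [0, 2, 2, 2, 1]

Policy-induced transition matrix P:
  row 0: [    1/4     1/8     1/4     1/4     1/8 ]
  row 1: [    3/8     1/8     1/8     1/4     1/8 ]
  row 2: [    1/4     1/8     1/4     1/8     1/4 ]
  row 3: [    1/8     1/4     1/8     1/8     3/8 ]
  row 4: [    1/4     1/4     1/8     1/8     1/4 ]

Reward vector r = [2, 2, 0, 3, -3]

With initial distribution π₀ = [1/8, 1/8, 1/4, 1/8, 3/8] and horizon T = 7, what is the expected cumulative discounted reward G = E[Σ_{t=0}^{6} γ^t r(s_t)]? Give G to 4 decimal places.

t=0: π = [0.1250, 0.1250, 0.2500, 0.1250, 0.3750], E[r] = -0.2500, γ^t·E[r] = -0.250000, running G = -0.250000
t=1: π = [0.2500, 0.1875, 0.1719, 0.1563, 0.2344], E[r] = 0.6406, γ^t·E[r] = 0.576563, running G = 0.326563
t=2: π = [0.2539, 0.1738, 0.1777, 0.1797, 0.2148], E[r] = 0.7500, γ^t·E[r] = 0.607500, running G = 0.934063
t=3: π = [0.2493, 0.1743, 0.1790, 0.1785, 0.2190], E[r] = 0.7256, γ^t·E[r] = 0.528952, running G = 1.463015
t=4: π = [0.2495, 0.1747, 0.1785, 0.1779, 0.2194], E[r] = 0.7241, γ^t·E[r] = 0.475076, running G = 1.938090
t=5: π = [0.2496, 0.1747, 0.1785, 0.1780, 0.2192], E[r] = 0.7249, γ^t·E[r] = 0.428048, running G = 2.366139
t=6: π = [0.2496, 0.1747, 0.1785, 0.1780, 0.2192], E[r] = 0.7249, γ^t·E[r] = 0.385244, running G = 2.751383

G = 2.7514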